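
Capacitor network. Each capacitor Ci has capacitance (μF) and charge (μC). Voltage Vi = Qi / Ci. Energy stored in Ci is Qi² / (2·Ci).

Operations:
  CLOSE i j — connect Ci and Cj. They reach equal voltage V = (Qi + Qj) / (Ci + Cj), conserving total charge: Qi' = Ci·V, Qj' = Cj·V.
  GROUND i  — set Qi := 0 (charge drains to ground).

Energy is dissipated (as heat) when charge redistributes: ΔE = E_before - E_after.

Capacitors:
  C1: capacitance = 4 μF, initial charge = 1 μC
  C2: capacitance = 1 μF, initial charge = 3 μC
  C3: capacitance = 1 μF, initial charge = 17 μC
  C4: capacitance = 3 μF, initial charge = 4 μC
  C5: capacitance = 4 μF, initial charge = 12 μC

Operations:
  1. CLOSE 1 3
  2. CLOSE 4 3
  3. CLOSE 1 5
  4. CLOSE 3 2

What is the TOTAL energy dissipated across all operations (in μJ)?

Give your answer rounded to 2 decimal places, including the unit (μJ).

Initial: C1(4μF, Q=1μC, V=0.25V), C2(1μF, Q=3μC, V=3.00V), C3(1μF, Q=17μC, V=17.00V), C4(3μF, Q=4μC, V=1.33V), C5(4μF, Q=12μC, V=3.00V)
Op 1: CLOSE 1-3: Q_total=18.00, C_total=5.00, V=3.60; Q1=14.40, Q3=3.60; dissipated=112.225
Op 2: CLOSE 4-3: Q_total=7.60, C_total=4.00, V=1.90; Q4=5.70, Q3=1.90; dissipated=1.927
Op 3: CLOSE 1-5: Q_total=26.40, C_total=8.00, V=3.30; Q1=13.20, Q5=13.20; dissipated=0.360
Op 4: CLOSE 3-2: Q_total=4.90, C_total=2.00, V=2.45; Q3=2.45, Q2=2.45; dissipated=0.302
Total dissipated: 114.814 μJ

Answer: 114.81 μJ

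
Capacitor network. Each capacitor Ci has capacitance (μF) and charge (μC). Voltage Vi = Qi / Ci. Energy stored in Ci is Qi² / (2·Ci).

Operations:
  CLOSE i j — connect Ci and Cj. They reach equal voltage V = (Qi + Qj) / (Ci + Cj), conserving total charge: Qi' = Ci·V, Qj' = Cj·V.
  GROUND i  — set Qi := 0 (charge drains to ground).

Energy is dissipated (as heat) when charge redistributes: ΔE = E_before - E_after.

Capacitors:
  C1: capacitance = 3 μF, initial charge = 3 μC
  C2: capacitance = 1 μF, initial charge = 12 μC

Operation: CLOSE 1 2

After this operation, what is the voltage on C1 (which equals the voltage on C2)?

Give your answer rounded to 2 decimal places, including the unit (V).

Initial: C1(3μF, Q=3μC, V=1.00V), C2(1μF, Q=12μC, V=12.00V)
Op 1: CLOSE 1-2: Q_total=15.00, C_total=4.00, V=3.75; Q1=11.25, Q2=3.75; dissipated=45.375

Answer: 3.75 V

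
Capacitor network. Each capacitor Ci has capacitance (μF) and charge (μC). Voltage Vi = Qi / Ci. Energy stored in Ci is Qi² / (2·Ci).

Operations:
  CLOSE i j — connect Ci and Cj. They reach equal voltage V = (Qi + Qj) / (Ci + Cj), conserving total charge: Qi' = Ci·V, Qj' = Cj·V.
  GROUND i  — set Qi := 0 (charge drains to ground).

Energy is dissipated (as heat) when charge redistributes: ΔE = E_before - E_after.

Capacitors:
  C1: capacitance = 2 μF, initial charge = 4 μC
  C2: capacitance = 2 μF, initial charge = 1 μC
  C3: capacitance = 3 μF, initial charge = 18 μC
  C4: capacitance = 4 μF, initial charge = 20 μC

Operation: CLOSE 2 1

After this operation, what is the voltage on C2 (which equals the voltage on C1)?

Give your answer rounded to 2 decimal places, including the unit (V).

Initial: C1(2μF, Q=4μC, V=2.00V), C2(2μF, Q=1μC, V=0.50V), C3(3μF, Q=18μC, V=6.00V), C4(4μF, Q=20μC, V=5.00V)
Op 1: CLOSE 2-1: Q_total=5.00, C_total=4.00, V=1.25; Q2=2.50, Q1=2.50; dissipated=1.125

Answer: 1.25 V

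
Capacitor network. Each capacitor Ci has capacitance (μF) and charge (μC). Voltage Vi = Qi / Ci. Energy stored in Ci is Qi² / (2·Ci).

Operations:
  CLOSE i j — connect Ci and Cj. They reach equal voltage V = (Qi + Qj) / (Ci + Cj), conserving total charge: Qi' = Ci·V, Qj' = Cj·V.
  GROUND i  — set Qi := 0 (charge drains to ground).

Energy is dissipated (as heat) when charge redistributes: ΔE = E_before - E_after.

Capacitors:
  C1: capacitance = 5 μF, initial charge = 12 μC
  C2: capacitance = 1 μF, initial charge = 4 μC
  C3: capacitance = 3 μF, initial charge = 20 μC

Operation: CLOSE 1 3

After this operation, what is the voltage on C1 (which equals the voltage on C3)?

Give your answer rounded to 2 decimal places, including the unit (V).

Answer: 4.00 V

Derivation:
Initial: C1(5μF, Q=12μC, V=2.40V), C2(1μF, Q=4μC, V=4.00V), C3(3μF, Q=20μC, V=6.67V)
Op 1: CLOSE 1-3: Q_total=32.00, C_total=8.00, V=4.00; Q1=20.00, Q3=12.00; dissipated=17.067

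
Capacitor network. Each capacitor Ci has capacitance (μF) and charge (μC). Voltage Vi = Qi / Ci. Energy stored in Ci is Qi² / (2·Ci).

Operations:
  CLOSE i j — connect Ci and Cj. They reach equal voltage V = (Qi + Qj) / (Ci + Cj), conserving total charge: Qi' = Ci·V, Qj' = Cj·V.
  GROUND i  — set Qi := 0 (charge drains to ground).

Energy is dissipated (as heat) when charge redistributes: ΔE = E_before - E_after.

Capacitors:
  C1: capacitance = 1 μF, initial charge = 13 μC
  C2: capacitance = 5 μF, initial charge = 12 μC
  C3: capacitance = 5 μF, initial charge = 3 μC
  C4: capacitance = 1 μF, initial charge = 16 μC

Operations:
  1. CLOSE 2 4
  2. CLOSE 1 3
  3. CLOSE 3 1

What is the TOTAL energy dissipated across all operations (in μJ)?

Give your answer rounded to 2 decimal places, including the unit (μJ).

Answer: 141.13 μJ

Derivation:
Initial: C1(1μF, Q=13μC, V=13.00V), C2(5μF, Q=12μC, V=2.40V), C3(5μF, Q=3μC, V=0.60V), C4(1μF, Q=16μC, V=16.00V)
Op 1: CLOSE 2-4: Q_total=28.00, C_total=6.00, V=4.67; Q2=23.33, Q4=4.67; dissipated=77.067
Op 2: CLOSE 1-3: Q_total=16.00, C_total=6.00, V=2.67; Q1=2.67, Q3=13.33; dissipated=64.067
Op 3: CLOSE 3-1: Q_total=16.00, C_total=6.00, V=2.67; Q3=13.33, Q1=2.67; dissipated=0.000
Total dissipated: 141.133 μJ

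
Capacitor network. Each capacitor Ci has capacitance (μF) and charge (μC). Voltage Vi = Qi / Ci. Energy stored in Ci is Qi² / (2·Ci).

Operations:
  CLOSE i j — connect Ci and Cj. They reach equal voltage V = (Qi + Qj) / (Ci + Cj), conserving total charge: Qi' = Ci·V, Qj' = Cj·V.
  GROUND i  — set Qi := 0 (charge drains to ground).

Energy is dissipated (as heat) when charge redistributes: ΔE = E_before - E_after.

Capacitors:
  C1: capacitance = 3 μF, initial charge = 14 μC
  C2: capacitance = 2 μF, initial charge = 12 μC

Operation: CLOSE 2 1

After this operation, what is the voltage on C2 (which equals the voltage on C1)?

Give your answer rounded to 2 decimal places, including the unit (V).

Initial: C1(3μF, Q=14μC, V=4.67V), C2(2μF, Q=12μC, V=6.00V)
Op 1: CLOSE 2-1: Q_total=26.00, C_total=5.00, V=5.20; Q2=10.40, Q1=15.60; dissipated=1.067

Answer: 5.20 V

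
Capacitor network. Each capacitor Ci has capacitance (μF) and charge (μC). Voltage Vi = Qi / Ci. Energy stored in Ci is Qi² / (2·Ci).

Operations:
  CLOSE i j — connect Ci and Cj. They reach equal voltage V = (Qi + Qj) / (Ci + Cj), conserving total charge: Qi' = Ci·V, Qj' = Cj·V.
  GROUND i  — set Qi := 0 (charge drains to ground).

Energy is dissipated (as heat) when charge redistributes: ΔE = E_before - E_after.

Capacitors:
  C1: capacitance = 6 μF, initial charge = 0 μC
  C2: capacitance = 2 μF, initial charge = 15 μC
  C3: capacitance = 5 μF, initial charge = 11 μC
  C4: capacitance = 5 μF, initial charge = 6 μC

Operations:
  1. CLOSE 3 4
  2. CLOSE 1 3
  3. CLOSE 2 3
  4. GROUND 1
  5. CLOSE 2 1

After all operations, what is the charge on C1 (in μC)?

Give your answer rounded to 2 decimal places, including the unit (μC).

Initial: C1(6μF, Q=0μC, V=0.00V), C2(2μF, Q=15μC, V=7.50V), C3(5μF, Q=11μC, V=2.20V), C4(5μF, Q=6μC, V=1.20V)
Op 1: CLOSE 3-4: Q_total=17.00, C_total=10.00, V=1.70; Q3=8.50, Q4=8.50; dissipated=1.250
Op 2: CLOSE 1-3: Q_total=8.50, C_total=11.00, V=0.77; Q1=4.64, Q3=3.86; dissipated=3.941
Op 3: CLOSE 2-3: Q_total=18.86, C_total=7.00, V=2.69; Q2=5.39, Q3=13.47; dissipated=32.326
Op 4: GROUND 1: Q1=0; energy lost=1.791
Op 5: CLOSE 2-1: Q_total=5.39, C_total=8.00, V=0.67; Q2=1.35, Q1=4.04; dissipated=5.446
Final charges: Q1=4.04, Q2=1.35, Q3=13.47, Q4=8.50

Answer: 4.04 μC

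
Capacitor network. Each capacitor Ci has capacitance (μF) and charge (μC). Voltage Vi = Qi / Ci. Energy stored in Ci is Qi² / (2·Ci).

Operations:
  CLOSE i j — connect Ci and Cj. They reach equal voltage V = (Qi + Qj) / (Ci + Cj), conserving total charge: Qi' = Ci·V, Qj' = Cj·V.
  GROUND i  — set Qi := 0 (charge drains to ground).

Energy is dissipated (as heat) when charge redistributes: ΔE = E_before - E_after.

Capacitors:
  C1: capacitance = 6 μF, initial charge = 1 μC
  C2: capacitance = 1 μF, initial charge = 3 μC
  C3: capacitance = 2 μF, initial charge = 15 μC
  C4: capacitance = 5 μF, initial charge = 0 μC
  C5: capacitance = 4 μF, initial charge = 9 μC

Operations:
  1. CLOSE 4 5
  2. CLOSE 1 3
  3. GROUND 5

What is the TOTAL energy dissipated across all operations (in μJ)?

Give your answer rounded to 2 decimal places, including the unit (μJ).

Initial: C1(6μF, Q=1μC, V=0.17V), C2(1μF, Q=3μC, V=3.00V), C3(2μF, Q=15μC, V=7.50V), C4(5μF, Q=0μC, V=0.00V), C5(4μF, Q=9μC, V=2.25V)
Op 1: CLOSE 4-5: Q_total=9.00, C_total=9.00, V=1.00; Q4=5.00, Q5=4.00; dissipated=5.625
Op 2: CLOSE 1-3: Q_total=16.00, C_total=8.00, V=2.00; Q1=12.00, Q3=4.00; dissipated=40.333
Op 3: GROUND 5: Q5=0; energy lost=2.000
Total dissipated: 47.958 μJ

Answer: 47.96 μJ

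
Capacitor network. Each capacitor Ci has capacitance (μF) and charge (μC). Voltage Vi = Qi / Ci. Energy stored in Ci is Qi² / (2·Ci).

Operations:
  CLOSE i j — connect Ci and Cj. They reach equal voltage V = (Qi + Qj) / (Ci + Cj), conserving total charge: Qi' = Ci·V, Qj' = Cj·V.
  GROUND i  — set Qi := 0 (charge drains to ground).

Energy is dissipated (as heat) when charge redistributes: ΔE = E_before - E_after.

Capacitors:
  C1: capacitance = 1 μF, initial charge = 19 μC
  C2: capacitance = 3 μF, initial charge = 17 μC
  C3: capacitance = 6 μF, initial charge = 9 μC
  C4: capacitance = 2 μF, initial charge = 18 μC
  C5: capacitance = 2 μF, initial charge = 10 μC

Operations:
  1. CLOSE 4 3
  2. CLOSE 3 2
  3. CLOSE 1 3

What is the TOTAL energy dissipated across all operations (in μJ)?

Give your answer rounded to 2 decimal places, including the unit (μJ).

Initial: C1(1μF, Q=19μC, V=19.00V), C2(3μF, Q=17μC, V=5.67V), C3(6μF, Q=9μC, V=1.50V), C4(2μF, Q=18μC, V=9.00V), C5(2μF, Q=10μC, V=5.00V)
Op 1: CLOSE 4-3: Q_total=27.00, C_total=8.00, V=3.38; Q4=6.75, Q3=20.25; dissipated=42.188
Op 2: CLOSE 3-2: Q_total=37.25, C_total=9.00, V=4.14; Q3=24.83, Q2=12.42; dissipated=5.252
Op 3: CLOSE 1-3: Q_total=43.83, C_total=7.00, V=6.26; Q1=6.26, Q3=37.57; dissipated=94.651
Total dissipated: 142.090 μJ

Answer: 142.09 μJ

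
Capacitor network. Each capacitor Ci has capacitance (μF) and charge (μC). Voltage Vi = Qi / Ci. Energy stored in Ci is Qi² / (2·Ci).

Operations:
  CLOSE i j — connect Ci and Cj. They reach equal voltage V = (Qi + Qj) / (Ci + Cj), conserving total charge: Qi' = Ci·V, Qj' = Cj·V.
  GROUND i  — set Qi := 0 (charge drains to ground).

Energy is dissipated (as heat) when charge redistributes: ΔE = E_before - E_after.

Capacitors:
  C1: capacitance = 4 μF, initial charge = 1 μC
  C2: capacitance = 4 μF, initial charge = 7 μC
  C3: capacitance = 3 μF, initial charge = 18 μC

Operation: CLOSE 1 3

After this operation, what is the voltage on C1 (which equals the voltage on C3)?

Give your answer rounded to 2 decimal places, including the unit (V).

Answer: 2.71 V

Derivation:
Initial: C1(4μF, Q=1μC, V=0.25V), C2(4μF, Q=7μC, V=1.75V), C3(3μF, Q=18μC, V=6.00V)
Op 1: CLOSE 1-3: Q_total=19.00, C_total=7.00, V=2.71; Q1=10.86, Q3=8.14; dissipated=28.339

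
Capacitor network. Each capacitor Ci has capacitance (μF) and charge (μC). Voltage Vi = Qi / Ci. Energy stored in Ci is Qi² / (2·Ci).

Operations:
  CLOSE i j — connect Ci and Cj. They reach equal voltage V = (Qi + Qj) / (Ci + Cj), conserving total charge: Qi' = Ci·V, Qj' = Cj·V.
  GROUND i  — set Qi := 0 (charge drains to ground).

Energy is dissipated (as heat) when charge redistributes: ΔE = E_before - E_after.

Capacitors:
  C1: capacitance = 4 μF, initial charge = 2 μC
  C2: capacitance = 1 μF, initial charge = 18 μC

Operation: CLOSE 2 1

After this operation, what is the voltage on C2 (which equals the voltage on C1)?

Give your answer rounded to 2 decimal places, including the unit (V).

Answer: 4.00 V

Derivation:
Initial: C1(4μF, Q=2μC, V=0.50V), C2(1μF, Q=18μC, V=18.00V)
Op 1: CLOSE 2-1: Q_total=20.00, C_total=5.00, V=4.00; Q2=4.00, Q1=16.00; dissipated=122.500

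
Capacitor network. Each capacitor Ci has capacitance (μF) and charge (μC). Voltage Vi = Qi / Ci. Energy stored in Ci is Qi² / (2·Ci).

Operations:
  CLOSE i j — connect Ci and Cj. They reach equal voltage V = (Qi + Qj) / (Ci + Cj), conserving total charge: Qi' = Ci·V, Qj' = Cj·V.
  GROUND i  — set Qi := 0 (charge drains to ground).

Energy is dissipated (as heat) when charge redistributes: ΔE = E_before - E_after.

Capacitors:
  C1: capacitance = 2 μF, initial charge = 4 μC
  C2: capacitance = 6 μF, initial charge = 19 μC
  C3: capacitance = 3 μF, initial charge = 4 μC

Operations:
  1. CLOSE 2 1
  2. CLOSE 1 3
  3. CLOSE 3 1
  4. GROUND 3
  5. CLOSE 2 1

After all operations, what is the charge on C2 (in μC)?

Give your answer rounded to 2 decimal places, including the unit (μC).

Answer: 15.86 μC

Derivation:
Initial: C1(2μF, Q=4μC, V=2.00V), C2(6μF, Q=19μC, V=3.17V), C3(3μF, Q=4μC, V=1.33V)
Op 1: CLOSE 2-1: Q_total=23.00, C_total=8.00, V=2.88; Q2=17.25, Q1=5.75; dissipated=1.021
Op 2: CLOSE 1-3: Q_total=9.75, C_total=5.00, V=1.95; Q1=3.90, Q3=5.85; dissipated=1.426
Op 3: CLOSE 3-1: Q_total=9.75, C_total=5.00, V=1.95; Q3=5.85, Q1=3.90; dissipated=0.000
Op 4: GROUND 3: Q3=0; energy lost=5.704
Op 5: CLOSE 2-1: Q_total=21.15, C_total=8.00, V=2.64; Q2=15.86, Q1=5.29; dissipated=0.642
Final charges: Q1=5.29, Q2=15.86, Q3=0.00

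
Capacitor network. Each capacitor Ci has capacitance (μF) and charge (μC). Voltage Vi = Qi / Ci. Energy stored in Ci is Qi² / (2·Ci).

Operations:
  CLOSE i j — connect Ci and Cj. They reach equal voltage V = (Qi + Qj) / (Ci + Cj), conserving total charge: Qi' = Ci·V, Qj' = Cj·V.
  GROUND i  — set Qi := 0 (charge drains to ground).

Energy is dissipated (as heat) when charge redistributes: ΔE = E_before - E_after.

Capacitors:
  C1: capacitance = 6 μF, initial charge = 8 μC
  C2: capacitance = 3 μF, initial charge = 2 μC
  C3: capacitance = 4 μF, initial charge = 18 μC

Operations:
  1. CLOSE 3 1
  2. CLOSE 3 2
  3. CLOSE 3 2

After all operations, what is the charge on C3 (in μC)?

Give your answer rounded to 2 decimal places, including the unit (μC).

Initial: C1(6μF, Q=8μC, V=1.33V), C2(3μF, Q=2μC, V=0.67V), C3(4μF, Q=18μC, V=4.50V)
Op 1: CLOSE 3-1: Q_total=26.00, C_total=10.00, V=2.60; Q3=10.40, Q1=15.60; dissipated=12.033
Op 2: CLOSE 3-2: Q_total=12.40, C_total=7.00, V=1.77; Q3=7.09, Q2=5.31; dissipated=3.204
Op 3: CLOSE 3-2: Q_total=12.40, C_total=7.00, V=1.77; Q3=7.09, Q2=5.31; dissipated=0.000
Final charges: Q1=15.60, Q2=5.31, Q3=7.09

Answer: 7.09 μC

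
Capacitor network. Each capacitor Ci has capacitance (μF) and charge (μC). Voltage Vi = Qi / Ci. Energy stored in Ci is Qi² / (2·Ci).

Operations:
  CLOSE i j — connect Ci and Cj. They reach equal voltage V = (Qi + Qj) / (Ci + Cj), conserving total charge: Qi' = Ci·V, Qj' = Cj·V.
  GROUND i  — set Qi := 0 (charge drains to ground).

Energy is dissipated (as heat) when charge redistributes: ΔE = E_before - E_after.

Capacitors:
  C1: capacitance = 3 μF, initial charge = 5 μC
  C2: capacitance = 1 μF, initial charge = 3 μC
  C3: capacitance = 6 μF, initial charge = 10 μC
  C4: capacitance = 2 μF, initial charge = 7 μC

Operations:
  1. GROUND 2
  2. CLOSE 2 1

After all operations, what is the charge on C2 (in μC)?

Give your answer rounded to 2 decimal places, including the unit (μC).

Initial: C1(3μF, Q=5μC, V=1.67V), C2(1μF, Q=3μC, V=3.00V), C3(6μF, Q=10μC, V=1.67V), C4(2μF, Q=7μC, V=3.50V)
Op 1: GROUND 2: Q2=0; energy lost=4.500
Op 2: CLOSE 2-1: Q_total=5.00, C_total=4.00, V=1.25; Q2=1.25, Q1=3.75; dissipated=1.042
Final charges: Q1=3.75, Q2=1.25, Q3=10.00, Q4=7.00

Answer: 1.25 μC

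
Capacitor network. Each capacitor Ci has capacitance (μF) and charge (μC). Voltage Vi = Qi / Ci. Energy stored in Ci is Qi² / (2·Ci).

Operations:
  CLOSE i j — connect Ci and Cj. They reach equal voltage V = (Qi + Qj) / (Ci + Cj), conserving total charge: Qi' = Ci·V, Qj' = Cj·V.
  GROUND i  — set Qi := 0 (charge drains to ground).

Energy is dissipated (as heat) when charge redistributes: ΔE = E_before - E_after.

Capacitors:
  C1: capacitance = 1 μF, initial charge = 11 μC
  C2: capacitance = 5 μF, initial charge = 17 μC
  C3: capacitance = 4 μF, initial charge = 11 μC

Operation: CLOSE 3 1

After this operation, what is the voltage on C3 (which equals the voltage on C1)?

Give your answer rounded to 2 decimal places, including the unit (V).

Answer: 4.40 V

Derivation:
Initial: C1(1μF, Q=11μC, V=11.00V), C2(5μF, Q=17μC, V=3.40V), C3(4μF, Q=11μC, V=2.75V)
Op 1: CLOSE 3-1: Q_total=22.00, C_total=5.00, V=4.40; Q3=17.60, Q1=4.40; dissipated=27.225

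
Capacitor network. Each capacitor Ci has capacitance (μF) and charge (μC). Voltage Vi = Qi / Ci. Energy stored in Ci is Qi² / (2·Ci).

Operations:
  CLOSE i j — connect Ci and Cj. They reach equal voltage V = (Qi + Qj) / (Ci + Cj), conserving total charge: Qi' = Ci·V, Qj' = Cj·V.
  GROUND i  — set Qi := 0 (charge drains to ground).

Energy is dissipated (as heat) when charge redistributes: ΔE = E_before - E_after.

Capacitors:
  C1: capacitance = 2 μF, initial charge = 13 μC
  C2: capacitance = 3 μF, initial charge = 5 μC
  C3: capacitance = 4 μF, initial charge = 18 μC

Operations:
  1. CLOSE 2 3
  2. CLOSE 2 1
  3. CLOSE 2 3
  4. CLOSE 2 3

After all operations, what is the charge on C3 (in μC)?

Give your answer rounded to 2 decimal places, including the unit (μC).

Initial: C1(2μF, Q=13μC, V=6.50V), C2(3μF, Q=5μC, V=1.67V), C3(4μF, Q=18μC, V=4.50V)
Op 1: CLOSE 2-3: Q_total=23.00, C_total=7.00, V=3.29; Q2=9.86, Q3=13.14; dissipated=6.881
Op 2: CLOSE 2-1: Q_total=22.86, C_total=5.00, V=4.57; Q2=13.71, Q1=9.14; dissipated=6.199
Op 3: CLOSE 2-3: Q_total=26.86, C_total=7.00, V=3.84; Q2=11.51, Q3=15.35; dissipated=1.417
Op 4: CLOSE 2-3: Q_total=26.86, C_total=7.00, V=3.84; Q2=11.51, Q3=15.35; dissipated=0.000
Final charges: Q1=9.14, Q2=11.51, Q3=15.35

Answer: 15.35 μC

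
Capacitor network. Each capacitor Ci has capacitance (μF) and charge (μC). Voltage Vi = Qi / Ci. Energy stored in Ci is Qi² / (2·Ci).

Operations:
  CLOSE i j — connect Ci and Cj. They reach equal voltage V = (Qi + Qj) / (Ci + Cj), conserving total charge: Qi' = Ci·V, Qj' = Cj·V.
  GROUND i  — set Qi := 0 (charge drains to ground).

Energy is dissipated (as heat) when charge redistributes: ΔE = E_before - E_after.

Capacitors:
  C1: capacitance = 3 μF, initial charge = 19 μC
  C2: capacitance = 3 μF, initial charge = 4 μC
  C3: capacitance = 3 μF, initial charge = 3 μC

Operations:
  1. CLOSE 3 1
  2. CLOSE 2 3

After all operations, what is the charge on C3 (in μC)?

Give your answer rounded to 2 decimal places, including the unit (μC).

Answer: 7.50 μC

Derivation:
Initial: C1(3μF, Q=19μC, V=6.33V), C2(3μF, Q=4μC, V=1.33V), C3(3μF, Q=3μC, V=1.00V)
Op 1: CLOSE 3-1: Q_total=22.00, C_total=6.00, V=3.67; Q3=11.00, Q1=11.00; dissipated=21.333
Op 2: CLOSE 2-3: Q_total=15.00, C_total=6.00, V=2.50; Q2=7.50, Q3=7.50; dissipated=4.083
Final charges: Q1=11.00, Q2=7.50, Q3=7.50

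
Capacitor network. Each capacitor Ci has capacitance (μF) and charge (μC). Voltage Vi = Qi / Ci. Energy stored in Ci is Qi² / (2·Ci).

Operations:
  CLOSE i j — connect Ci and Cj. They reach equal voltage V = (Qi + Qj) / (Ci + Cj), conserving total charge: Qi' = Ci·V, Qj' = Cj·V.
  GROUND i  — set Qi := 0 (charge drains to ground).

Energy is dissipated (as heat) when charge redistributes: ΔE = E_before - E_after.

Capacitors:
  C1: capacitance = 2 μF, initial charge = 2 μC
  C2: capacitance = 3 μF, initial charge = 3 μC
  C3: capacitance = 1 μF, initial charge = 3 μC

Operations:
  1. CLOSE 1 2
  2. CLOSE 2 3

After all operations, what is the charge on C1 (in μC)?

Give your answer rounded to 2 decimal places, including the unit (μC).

Initial: C1(2μF, Q=2μC, V=1.00V), C2(3μF, Q=3μC, V=1.00V), C3(1μF, Q=3μC, V=3.00V)
Op 1: CLOSE 1-2: Q_total=5.00, C_total=5.00, V=1.00; Q1=2.00, Q2=3.00; dissipated=0.000
Op 2: CLOSE 2-3: Q_total=6.00, C_total=4.00, V=1.50; Q2=4.50, Q3=1.50; dissipated=1.500
Final charges: Q1=2.00, Q2=4.50, Q3=1.50

Answer: 2.00 μC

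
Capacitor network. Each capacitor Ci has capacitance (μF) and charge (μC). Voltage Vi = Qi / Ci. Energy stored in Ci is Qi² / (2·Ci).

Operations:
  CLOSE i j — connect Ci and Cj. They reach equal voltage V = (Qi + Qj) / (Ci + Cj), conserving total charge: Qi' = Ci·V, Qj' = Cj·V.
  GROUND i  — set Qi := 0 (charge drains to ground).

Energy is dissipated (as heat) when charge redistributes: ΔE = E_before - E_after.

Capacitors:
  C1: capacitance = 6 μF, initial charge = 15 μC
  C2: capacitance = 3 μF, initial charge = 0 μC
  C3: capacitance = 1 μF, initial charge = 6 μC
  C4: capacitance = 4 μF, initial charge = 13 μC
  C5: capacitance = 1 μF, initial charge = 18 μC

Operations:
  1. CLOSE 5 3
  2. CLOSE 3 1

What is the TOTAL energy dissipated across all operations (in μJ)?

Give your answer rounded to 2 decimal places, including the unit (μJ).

Initial: C1(6μF, Q=15μC, V=2.50V), C2(3μF, Q=0μC, V=0.00V), C3(1μF, Q=6μC, V=6.00V), C4(4μF, Q=13μC, V=3.25V), C5(1μF, Q=18μC, V=18.00V)
Op 1: CLOSE 5-3: Q_total=24.00, C_total=2.00, V=12.00; Q5=12.00, Q3=12.00; dissipated=36.000
Op 2: CLOSE 3-1: Q_total=27.00, C_total=7.00, V=3.86; Q3=3.86, Q1=23.14; dissipated=38.679
Total dissipated: 74.679 μJ

Answer: 74.68 μJ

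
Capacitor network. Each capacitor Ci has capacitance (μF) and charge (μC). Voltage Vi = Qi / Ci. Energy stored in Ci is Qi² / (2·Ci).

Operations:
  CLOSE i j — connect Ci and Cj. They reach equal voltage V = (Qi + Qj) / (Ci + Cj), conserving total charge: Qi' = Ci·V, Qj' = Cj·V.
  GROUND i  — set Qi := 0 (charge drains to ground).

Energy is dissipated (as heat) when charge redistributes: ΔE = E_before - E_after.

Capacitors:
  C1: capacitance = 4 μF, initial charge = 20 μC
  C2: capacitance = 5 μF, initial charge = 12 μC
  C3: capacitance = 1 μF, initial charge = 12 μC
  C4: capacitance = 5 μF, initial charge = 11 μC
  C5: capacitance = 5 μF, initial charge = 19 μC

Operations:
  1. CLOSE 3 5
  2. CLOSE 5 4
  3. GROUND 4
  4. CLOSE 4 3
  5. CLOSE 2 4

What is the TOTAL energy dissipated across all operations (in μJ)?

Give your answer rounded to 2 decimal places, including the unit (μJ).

Initial: C1(4μF, Q=20μC, V=5.00V), C2(5μF, Q=12μC, V=2.40V), C3(1μF, Q=12μC, V=12.00V), C4(5μF, Q=11μC, V=2.20V), C5(5μF, Q=19μC, V=3.80V)
Op 1: CLOSE 3-5: Q_total=31.00, C_total=6.00, V=5.17; Q3=5.17, Q5=25.83; dissipated=28.017
Op 2: CLOSE 5-4: Q_total=36.83, C_total=10.00, V=3.68; Q5=18.42, Q4=18.42; dissipated=11.001
Op 3: GROUND 4: Q4=0; energy lost=33.917
Op 4: CLOSE 4-3: Q_total=5.17, C_total=6.00, V=0.86; Q4=4.31, Q3=0.86; dissipated=11.123
Op 5: CLOSE 2-4: Q_total=16.31, C_total=10.00, V=1.63; Q2=8.15, Q4=8.15; dissipated=2.960
Total dissipated: 87.018 μJ

Answer: 87.02 μJ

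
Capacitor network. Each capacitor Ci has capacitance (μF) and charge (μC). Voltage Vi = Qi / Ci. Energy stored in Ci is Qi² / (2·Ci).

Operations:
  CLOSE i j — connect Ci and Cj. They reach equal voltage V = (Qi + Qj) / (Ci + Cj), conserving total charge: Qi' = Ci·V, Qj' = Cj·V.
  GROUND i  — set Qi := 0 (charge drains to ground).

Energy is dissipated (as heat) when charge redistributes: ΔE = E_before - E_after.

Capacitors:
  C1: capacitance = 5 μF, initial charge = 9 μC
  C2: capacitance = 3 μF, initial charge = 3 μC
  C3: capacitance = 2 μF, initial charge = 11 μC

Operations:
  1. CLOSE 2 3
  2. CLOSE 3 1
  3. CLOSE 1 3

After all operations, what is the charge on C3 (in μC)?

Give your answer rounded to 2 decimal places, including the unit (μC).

Initial: C1(5μF, Q=9μC, V=1.80V), C2(3μF, Q=3μC, V=1.00V), C3(2μF, Q=11μC, V=5.50V)
Op 1: CLOSE 2-3: Q_total=14.00, C_total=5.00, V=2.80; Q2=8.40, Q3=5.60; dissipated=12.150
Op 2: CLOSE 3-1: Q_total=14.60, C_total=7.00, V=2.09; Q3=4.17, Q1=10.43; dissipated=0.714
Op 3: CLOSE 1-3: Q_total=14.60, C_total=7.00, V=2.09; Q1=10.43, Q3=4.17; dissipated=0.000
Final charges: Q1=10.43, Q2=8.40, Q3=4.17

Answer: 4.17 μC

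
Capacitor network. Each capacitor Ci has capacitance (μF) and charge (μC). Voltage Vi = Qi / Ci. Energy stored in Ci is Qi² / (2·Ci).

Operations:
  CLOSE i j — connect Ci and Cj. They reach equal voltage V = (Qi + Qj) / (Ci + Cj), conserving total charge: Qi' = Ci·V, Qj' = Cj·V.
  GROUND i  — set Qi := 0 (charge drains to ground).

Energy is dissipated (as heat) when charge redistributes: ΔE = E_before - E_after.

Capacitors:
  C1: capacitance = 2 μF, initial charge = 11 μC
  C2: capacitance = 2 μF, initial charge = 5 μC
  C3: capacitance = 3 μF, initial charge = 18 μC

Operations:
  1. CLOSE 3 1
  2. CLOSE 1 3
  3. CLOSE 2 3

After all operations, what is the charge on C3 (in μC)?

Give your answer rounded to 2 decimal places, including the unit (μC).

Initial: C1(2μF, Q=11μC, V=5.50V), C2(2μF, Q=5μC, V=2.50V), C3(3μF, Q=18μC, V=6.00V)
Op 1: CLOSE 3-1: Q_total=29.00, C_total=5.00, V=5.80; Q3=17.40, Q1=11.60; dissipated=0.150
Op 2: CLOSE 1-3: Q_total=29.00, C_total=5.00, V=5.80; Q1=11.60, Q3=17.40; dissipated=0.000
Op 3: CLOSE 2-3: Q_total=22.40, C_total=5.00, V=4.48; Q2=8.96, Q3=13.44; dissipated=6.534
Final charges: Q1=11.60, Q2=8.96, Q3=13.44

Answer: 13.44 μC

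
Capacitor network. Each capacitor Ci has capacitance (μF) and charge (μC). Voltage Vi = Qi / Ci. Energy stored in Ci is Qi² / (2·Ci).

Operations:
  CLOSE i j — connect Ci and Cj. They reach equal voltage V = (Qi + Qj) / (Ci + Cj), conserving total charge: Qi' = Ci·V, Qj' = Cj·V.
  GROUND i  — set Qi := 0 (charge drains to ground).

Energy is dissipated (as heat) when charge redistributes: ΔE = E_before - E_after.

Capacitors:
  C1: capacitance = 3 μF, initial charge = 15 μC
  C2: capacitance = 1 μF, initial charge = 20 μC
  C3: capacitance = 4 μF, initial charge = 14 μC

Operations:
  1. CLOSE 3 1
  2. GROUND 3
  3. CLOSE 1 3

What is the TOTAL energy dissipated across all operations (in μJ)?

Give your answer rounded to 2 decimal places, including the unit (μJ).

Initial: C1(3μF, Q=15μC, V=5.00V), C2(1μF, Q=20μC, V=20.00V), C3(4μF, Q=14μC, V=3.50V)
Op 1: CLOSE 3-1: Q_total=29.00, C_total=7.00, V=4.14; Q3=16.57, Q1=12.43; dissipated=1.929
Op 2: GROUND 3: Q3=0; energy lost=34.327
Op 3: CLOSE 1-3: Q_total=12.43, C_total=7.00, V=1.78; Q1=5.33, Q3=7.10; dissipated=14.711
Total dissipated: 50.966 μJ

Answer: 50.97 μJ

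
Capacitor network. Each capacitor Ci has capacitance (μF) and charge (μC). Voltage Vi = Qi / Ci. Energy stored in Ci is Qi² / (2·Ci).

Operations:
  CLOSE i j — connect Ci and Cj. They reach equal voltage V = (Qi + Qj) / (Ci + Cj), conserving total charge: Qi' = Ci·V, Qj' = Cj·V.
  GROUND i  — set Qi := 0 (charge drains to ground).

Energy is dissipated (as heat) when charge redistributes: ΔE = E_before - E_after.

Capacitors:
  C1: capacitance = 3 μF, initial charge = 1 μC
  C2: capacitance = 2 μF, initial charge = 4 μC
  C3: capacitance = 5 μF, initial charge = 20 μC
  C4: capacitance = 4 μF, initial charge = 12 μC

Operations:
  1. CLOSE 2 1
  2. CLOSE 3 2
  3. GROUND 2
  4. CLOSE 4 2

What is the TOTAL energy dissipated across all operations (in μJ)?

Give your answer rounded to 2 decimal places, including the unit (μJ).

Initial: C1(3μF, Q=1μC, V=0.33V), C2(2μF, Q=4μC, V=2.00V), C3(5μF, Q=20μC, V=4.00V), C4(4μF, Q=12μC, V=3.00V)
Op 1: CLOSE 2-1: Q_total=5.00, C_total=5.00, V=1.00; Q2=2.00, Q1=3.00; dissipated=1.667
Op 2: CLOSE 3-2: Q_total=22.00, C_total=7.00, V=3.14; Q3=15.71, Q2=6.29; dissipated=6.429
Op 3: GROUND 2: Q2=0; energy lost=9.878
Op 4: CLOSE 4-2: Q_total=12.00, C_total=6.00, V=2.00; Q4=8.00, Q2=4.00; dissipated=6.000
Total dissipated: 23.973 μJ

Answer: 23.97 μJ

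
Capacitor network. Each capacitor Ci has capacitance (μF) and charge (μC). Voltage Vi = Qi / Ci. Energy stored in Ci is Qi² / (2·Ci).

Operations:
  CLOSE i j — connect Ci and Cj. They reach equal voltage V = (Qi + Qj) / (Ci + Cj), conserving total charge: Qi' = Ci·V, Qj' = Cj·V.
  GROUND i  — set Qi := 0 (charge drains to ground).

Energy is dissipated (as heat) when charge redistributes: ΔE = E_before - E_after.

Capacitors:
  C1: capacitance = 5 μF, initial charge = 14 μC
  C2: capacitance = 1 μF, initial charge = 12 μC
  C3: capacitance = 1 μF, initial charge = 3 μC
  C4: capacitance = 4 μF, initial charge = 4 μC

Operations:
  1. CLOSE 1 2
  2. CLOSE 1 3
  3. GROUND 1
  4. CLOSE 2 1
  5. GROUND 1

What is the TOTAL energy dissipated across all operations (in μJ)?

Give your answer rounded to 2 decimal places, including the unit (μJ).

Initial: C1(5μF, Q=14μC, V=2.80V), C2(1μF, Q=12μC, V=12.00V), C3(1μF, Q=3μC, V=3.00V), C4(4μF, Q=4μC, V=1.00V)
Op 1: CLOSE 1-2: Q_total=26.00, C_total=6.00, V=4.33; Q1=21.67, Q2=4.33; dissipated=35.267
Op 2: CLOSE 1-3: Q_total=24.67, C_total=6.00, V=4.11; Q1=20.56, Q3=4.11; dissipated=0.741
Op 3: GROUND 1: Q1=0; energy lost=42.253
Op 4: CLOSE 2-1: Q_total=4.33, C_total=6.00, V=0.72; Q2=0.72, Q1=3.61; dissipated=7.824
Op 5: GROUND 1: Q1=0; energy lost=1.304
Total dissipated: 87.389 μJ

Answer: 87.39 μJ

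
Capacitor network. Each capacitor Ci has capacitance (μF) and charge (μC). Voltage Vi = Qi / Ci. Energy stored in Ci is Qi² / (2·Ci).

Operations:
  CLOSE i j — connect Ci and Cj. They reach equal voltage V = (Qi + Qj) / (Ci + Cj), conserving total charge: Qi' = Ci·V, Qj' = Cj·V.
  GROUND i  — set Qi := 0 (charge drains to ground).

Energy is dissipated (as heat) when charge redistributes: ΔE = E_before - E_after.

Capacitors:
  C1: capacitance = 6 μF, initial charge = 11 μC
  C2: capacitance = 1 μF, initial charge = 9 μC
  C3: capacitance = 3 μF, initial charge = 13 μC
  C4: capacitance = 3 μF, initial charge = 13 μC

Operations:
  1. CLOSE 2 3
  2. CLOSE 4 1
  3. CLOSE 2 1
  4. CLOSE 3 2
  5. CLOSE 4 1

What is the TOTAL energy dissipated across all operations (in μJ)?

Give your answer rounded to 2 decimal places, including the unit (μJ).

Initial: C1(6μF, Q=11μC, V=1.83V), C2(1μF, Q=9μC, V=9.00V), C3(3μF, Q=13μC, V=4.33V), C4(3μF, Q=13μC, V=4.33V)
Op 1: CLOSE 2-3: Q_total=22.00, C_total=4.00, V=5.50; Q2=5.50, Q3=16.50; dissipated=8.167
Op 2: CLOSE 4-1: Q_total=24.00, C_total=9.00, V=2.67; Q4=8.00, Q1=16.00; dissipated=6.250
Op 3: CLOSE 2-1: Q_total=21.50, C_total=7.00, V=3.07; Q2=3.07, Q1=18.43; dissipated=3.440
Op 4: CLOSE 3-2: Q_total=19.57, C_total=4.00, V=4.89; Q3=14.68, Q2=4.89; dissipated=2.212
Op 5: CLOSE 4-1: Q_total=26.43, C_total=9.00, V=2.94; Q4=8.81, Q1=17.62; dissipated=0.164
Total dissipated: 20.233 μJ

Answer: 20.23 μJ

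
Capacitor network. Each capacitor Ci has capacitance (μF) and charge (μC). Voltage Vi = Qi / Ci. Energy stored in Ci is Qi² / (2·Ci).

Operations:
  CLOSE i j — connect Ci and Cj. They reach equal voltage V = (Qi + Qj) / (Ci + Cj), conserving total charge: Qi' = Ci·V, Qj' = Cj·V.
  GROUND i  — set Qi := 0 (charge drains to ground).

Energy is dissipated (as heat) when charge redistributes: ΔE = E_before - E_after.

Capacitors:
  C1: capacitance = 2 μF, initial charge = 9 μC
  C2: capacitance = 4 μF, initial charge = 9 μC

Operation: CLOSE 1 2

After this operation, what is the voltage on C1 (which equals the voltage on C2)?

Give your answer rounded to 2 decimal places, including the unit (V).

Answer: 3.00 V

Derivation:
Initial: C1(2μF, Q=9μC, V=4.50V), C2(4μF, Q=9μC, V=2.25V)
Op 1: CLOSE 1-2: Q_total=18.00, C_total=6.00, V=3.00; Q1=6.00, Q2=12.00; dissipated=3.375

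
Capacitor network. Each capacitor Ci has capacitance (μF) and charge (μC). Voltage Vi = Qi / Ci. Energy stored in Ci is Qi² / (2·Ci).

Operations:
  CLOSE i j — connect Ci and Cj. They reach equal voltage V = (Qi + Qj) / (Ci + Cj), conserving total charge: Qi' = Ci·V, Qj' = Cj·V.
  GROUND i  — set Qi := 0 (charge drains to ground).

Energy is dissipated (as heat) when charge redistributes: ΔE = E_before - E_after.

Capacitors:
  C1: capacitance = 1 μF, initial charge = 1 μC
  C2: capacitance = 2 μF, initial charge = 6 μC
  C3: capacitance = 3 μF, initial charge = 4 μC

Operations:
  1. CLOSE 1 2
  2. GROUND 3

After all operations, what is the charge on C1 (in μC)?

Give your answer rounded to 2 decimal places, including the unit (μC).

Initial: C1(1μF, Q=1μC, V=1.00V), C2(2μF, Q=6μC, V=3.00V), C3(3μF, Q=4μC, V=1.33V)
Op 1: CLOSE 1-2: Q_total=7.00, C_total=3.00, V=2.33; Q1=2.33, Q2=4.67; dissipated=1.333
Op 2: GROUND 3: Q3=0; energy lost=2.667
Final charges: Q1=2.33, Q2=4.67, Q3=0.00

Answer: 2.33 μC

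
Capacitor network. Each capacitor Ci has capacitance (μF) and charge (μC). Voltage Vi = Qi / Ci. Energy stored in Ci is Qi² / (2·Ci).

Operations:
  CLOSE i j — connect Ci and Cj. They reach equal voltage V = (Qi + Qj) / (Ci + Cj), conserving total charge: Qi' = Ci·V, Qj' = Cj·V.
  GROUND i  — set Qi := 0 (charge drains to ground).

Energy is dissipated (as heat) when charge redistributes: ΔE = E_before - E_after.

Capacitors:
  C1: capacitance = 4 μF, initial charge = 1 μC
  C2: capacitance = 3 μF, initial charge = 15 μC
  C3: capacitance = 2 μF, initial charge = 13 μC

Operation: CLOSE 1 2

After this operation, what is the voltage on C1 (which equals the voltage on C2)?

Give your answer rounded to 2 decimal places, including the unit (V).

Initial: C1(4μF, Q=1μC, V=0.25V), C2(3μF, Q=15μC, V=5.00V), C3(2μF, Q=13μC, V=6.50V)
Op 1: CLOSE 1-2: Q_total=16.00, C_total=7.00, V=2.29; Q1=9.14, Q2=6.86; dissipated=19.339

Answer: 2.29 V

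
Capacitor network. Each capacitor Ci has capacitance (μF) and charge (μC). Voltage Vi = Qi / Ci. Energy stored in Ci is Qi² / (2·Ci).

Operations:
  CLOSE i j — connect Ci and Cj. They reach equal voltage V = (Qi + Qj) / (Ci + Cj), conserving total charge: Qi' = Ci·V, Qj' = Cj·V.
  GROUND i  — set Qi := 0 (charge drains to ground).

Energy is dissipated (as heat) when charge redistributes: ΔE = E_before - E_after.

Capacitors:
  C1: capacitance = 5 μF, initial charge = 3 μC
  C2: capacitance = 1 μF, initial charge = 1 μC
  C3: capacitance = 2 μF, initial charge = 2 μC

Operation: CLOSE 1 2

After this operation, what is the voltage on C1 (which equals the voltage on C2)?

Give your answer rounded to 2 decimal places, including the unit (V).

Initial: C1(5μF, Q=3μC, V=0.60V), C2(1μF, Q=1μC, V=1.00V), C3(2μF, Q=2μC, V=1.00V)
Op 1: CLOSE 1-2: Q_total=4.00, C_total=6.00, V=0.67; Q1=3.33, Q2=0.67; dissipated=0.067

Answer: 0.67 V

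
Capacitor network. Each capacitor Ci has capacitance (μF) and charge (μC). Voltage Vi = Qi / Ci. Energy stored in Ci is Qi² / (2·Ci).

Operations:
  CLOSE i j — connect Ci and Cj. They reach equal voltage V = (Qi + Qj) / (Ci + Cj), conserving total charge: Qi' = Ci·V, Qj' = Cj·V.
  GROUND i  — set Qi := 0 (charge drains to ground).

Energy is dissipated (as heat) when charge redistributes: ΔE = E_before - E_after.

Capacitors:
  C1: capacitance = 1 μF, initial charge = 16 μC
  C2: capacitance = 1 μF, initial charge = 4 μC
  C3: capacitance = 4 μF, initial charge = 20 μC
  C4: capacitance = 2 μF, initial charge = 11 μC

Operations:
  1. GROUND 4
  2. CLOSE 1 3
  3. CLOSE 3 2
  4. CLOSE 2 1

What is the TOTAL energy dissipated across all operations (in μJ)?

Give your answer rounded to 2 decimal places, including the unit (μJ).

Initial: C1(1μF, Q=16μC, V=16.00V), C2(1μF, Q=4μC, V=4.00V), C3(4μF, Q=20μC, V=5.00V), C4(2μF, Q=11μC, V=5.50V)
Op 1: GROUND 4: Q4=0; energy lost=30.250
Op 2: CLOSE 1-3: Q_total=36.00, C_total=5.00, V=7.20; Q1=7.20, Q3=28.80; dissipated=48.400
Op 3: CLOSE 3-2: Q_total=32.80, C_total=5.00, V=6.56; Q3=26.24, Q2=6.56; dissipated=4.096
Op 4: CLOSE 2-1: Q_total=13.76, C_total=2.00, V=6.88; Q2=6.88, Q1=6.88; dissipated=0.102
Total dissipated: 82.848 μJ

Answer: 82.85 μJ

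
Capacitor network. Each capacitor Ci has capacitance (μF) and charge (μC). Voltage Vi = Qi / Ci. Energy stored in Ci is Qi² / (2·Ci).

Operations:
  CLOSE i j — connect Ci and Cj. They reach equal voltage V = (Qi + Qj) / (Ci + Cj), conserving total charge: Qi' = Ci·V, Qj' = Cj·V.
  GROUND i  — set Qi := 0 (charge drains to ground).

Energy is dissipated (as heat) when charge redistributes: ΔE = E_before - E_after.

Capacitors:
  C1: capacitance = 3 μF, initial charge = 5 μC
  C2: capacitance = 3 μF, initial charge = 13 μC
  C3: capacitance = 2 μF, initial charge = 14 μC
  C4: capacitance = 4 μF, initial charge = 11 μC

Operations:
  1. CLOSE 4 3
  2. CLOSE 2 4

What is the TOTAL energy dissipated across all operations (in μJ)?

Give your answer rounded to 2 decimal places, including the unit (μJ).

Initial: C1(3μF, Q=5μC, V=1.67V), C2(3μF, Q=13μC, V=4.33V), C3(2μF, Q=14μC, V=7.00V), C4(4μF, Q=11μC, V=2.75V)
Op 1: CLOSE 4-3: Q_total=25.00, C_total=6.00, V=4.17; Q4=16.67, Q3=8.33; dissipated=12.042
Op 2: CLOSE 2-4: Q_total=29.67, C_total=7.00, V=4.24; Q2=12.71, Q4=16.95; dissipated=0.024
Total dissipated: 12.065 μJ

Answer: 12.07 μJ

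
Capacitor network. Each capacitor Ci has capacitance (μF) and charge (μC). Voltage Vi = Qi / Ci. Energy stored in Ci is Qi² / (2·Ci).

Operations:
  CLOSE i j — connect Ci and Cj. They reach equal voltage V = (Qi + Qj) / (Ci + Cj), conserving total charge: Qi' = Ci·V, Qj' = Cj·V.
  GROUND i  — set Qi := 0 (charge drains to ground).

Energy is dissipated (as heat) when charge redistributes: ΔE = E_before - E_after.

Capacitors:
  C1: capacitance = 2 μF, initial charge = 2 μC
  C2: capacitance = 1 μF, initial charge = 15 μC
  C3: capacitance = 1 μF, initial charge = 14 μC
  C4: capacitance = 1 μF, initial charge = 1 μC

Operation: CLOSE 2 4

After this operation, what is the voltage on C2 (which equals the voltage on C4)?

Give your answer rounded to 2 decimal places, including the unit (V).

Answer: 8.00 V

Derivation:
Initial: C1(2μF, Q=2μC, V=1.00V), C2(1μF, Q=15μC, V=15.00V), C3(1μF, Q=14μC, V=14.00V), C4(1μF, Q=1μC, V=1.00V)
Op 1: CLOSE 2-4: Q_total=16.00, C_total=2.00, V=8.00; Q2=8.00, Q4=8.00; dissipated=49.000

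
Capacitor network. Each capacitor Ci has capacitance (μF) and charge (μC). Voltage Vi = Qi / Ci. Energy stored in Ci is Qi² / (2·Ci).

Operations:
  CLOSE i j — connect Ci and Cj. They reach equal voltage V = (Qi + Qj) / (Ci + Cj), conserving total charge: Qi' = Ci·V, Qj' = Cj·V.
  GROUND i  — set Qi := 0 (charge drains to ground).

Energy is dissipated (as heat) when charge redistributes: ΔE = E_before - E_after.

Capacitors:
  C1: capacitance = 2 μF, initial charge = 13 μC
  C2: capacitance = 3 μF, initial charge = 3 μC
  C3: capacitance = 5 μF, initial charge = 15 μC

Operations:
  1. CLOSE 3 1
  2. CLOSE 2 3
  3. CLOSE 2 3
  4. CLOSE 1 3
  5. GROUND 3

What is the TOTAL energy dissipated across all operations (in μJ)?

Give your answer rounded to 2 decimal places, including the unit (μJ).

Answer: 43.63 μJ

Derivation:
Initial: C1(2μF, Q=13μC, V=6.50V), C2(3μF, Q=3μC, V=1.00V), C3(5μF, Q=15μC, V=3.00V)
Op 1: CLOSE 3-1: Q_total=28.00, C_total=7.00, V=4.00; Q3=20.00, Q1=8.00; dissipated=8.750
Op 2: CLOSE 2-3: Q_total=23.00, C_total=8.00, V=2.88; Q2=8.62, Q3=14.38; dissipated=8.438
Op 3: CLOSE 2-3: Q_total=23.00, C_total=8.00, V=2.88; Q2=8.62, Q3=14.38; dissipated=0.000
Op 4: CLOSE 1-3: Q_total=22.38, C_total=7.00, V=3.20; Q1=6.39, Q3=15.98; dissipated=0.904
Op 5: GROUND 3: Q3=0; energy lost=25.543
Total dissipated: 43.634 μJ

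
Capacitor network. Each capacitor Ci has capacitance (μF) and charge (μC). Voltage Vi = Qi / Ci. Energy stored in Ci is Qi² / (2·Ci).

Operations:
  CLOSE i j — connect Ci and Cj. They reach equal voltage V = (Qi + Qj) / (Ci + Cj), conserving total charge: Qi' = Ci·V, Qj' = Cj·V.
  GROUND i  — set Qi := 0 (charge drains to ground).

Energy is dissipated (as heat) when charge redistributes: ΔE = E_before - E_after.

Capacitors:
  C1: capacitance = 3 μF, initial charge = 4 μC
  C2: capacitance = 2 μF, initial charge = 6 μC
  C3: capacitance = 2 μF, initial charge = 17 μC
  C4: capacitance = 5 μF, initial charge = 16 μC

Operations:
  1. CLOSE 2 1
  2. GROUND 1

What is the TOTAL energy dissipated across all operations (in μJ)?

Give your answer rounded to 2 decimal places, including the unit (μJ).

Initial: C1(3μF, Q=4μC, V=1.33V), C2(2μF, Q=6μC, V=3.00V), C3(2μF, Q=17μC, V=8.50V), C4(5μF, Q=16μC, V=3.20V)
Op 1: CLOSE 2-1: Q_total=10.00, C_total=5.00, V=2.00; Q2=4.00, Q1=6.00; dissipated=1.667
Op 2: GROUND 1: Q1=0; energy lost=6.000
Total dissipated: 7.667 μJ

Answer: 7.67 μJ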